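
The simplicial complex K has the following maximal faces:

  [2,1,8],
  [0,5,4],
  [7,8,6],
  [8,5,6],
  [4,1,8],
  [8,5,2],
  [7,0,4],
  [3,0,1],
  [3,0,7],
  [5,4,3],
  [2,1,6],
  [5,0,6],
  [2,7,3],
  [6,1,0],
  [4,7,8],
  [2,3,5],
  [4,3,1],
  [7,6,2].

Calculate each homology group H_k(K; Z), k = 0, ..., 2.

Take the total order 0 < 1 < 2 < 3 < 4 < 5 < 6 < 7 < 8 on the vertex set. Then K (dimension 2) consists of the simplices:

  0-simplices (9): [0], [1], [2], [3], [4], [5], [6], [7], [8]
  1-simplices (27): (27 of them)
  2-simplices (18): [0,1,3], [0,1,6], [0,3,7], [0,4,5], [0,4,7], [0,5,6], [1,2,6], [1,2,8], [1,3,4], [1,4,8], [2,3,5], [2,3,7], [2,5,8], [2,6,7], [3,4,5], [4,7,8], [5,6,8], [6,7,8]

so the chain groups are C_0 ≅ Z^9, C_1 ≅ Z^27, C_2 ≅ Z^18.

∂_1: C_1 → C_0 is given by ∂[p,q] = [q] − [p]. For instance
  ∂[1,3] = [3] − [1].
This gives a 9×27 integer matrix of rank 8; reducing to Smith normal form yields diagonal entries (1,1,1,1,1,1,1,1).

Boundary ∂_2: C_2 → C_1 sends each 2-simplex [p,q,r] to [q,r] − [p,r] + [p,q]. For instance
  ∂[5,6,8] = [6,8] − [5,8] + [5,6],
  ∂[4,7,8] = [7,8] − [4,8] + [4,7].
The 27×18 boundary matrix has rank 18 and Smith normal form diag(1,1,1,1,1,1,1,1,1,1,1,1,1,1,1,1,1,2).

From H_k ≅ ker(∂_k) / im(∂_{k+1}) we obtain:

  H_0: rank C_0 − rank ∂_1 = 9 − 8 = 1, and the invariant factors of ∂_1 are all 1, so H_0 ≅ Z.
  H_1: rank ker ∂_1 − rank ∂_2 = (27 − 8) − 18 = 1, and ∂_2 has invariant factor 2 > 1, so H_1 ≅ Z ⊕ Z/2Z.
  H_2: rank ker ∂_2 − rank ∂_3 = (18 − 18) − 0 = 0, and there is no ∂_3, so H_2 ≅ 0.

H_0 = Z,  H_1 = Z ⊕ Z/2Z,  H_2 = 0.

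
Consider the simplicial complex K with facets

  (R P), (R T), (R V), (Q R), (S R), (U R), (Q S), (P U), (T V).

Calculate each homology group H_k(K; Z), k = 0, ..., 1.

We work with the vertex ordering P < Q < R < S < T < U < V. The simplices of K, each written with vertices in increasing order, are:

  0-simplices (7): P, Q, R, S, T, U, V
  1-simplices (9): PR, PU, QR, QS, RS, RT, RU, RV, TV

giving chain groups C_0 ≅ Z^7, C_1 ≅ Z^9.

Boundary ∂_1: C_1 → C_0 sends each edge [p,q] (with p < q) to q − p. For instance
  ∂RS = S − R.
As a 7×9 matrix over Z this has rank 6, with invariant factors (1,1,1,1,1,1).

Computing H_k = (kernel of ∂_k) / (image of ∂_{k+1}):

  H_0: rank C_0 − rank ∂_1 = 7 − 6 = 1, and the invariant factors of ∂_1 are all 1, so H_0 = Z.
  H_1: rank ker ∂_1 − rank ∂_2 = (9 − 6) − 0 = 3, and there is no ∂_2, so H_1 = Z^3.

As a check, the Euler characteristic is 7 − 9 = -2, which agrees with 1 − 3 = -2.

H_0 ≅ Z,  H_1 ≅ Z^3.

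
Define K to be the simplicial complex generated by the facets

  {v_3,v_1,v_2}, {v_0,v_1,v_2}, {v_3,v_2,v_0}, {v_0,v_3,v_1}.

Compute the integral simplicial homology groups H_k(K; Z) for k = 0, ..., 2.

H_0 = Z,  H_1 = 0,  H_2 = Z.

Take the total order v_0 < v_1 < v_2 < v_3 on the vertex set. Then K (dimension 2) consists of the simplices:

  0-simplices (4): [v_0], [v_1], [v_2], [v_3]
  1-simplices (6): [v_0,v_1], [v_0,v_2], [v_0,v_3], [v_1,v_2], [v_1,v_3], [v_2,v_3]
  2-simplices (4): [v_0,v_1,v_2], [v_0,v_1,v_3], [v_0,v_2,v_3], [v_1,v_2,v_3]

so the chain groups are C_0 ≅ Z^4, C_1 ≅ Z^6, C_2 ≅ Z^4.

Boundary ∂_1: C_1 → C_0 sends each edge [p,q] (with p < q) to q − p.
This gives a 4×6 integer matrix of rank 3; reducing to Smith normal form yields diagonal entries (1,1,1).

The boundary map ∂_2: C_2 → C_1 sends each 2-simplex [p,q,r] to [q,r] − [p,r] + [p,q]. For instance
  ∂[v_0,v_1,v_3] = [v_1,v_3] − [v_0,v_3] + [v_0,v_1],
  ∂[v_0,v_2,v_3] = [v_2,v_3] − [v_0,v_3] + [v_0,v_2].
As a 6×4 matrix over Z this has rank 3, with invariant factors (1,1,1).

From H_k ≅ ker(∂_k) / im(∂_{k+1}) we obtain:

  H_0: rank C_0 − rank ∂_1 = 4 − 3 = 1, and the invariant factors of ∂_1 are all 1, so H_0 ≅ Z.
  H_1: rank ker ∂_1 − rank ∂_2 = (6 − 3) − 3 = 0, and the invariant factors of ∂_2 are all 1, so H_1 ≅ 0.
  H_2: rank ker ∂_2 − rank ∂_3 = (4 − 3) − 0 = 1, and there is no ∂_3, so H_2 ≅ Z.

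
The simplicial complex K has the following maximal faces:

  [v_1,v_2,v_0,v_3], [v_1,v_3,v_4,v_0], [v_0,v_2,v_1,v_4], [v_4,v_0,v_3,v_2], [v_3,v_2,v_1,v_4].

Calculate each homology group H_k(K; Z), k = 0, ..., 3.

Order the vertices as v_0 < v_1 < v_2 < v_3 < v_4. Listing each simplex with vertices in this order, K has dimension 3 with simplices:

  0-simplices (5): [v_0], [v_1], [v_2], [v_3], [v_4]
  1-simplices (10): [v_0,v_1], [v_0,v_2], [v_0,v_3], [v_0,v_4], [v_1,v_2], [v_1,v_3], [v_1,v_4], [v_2,v_3], [v_2,v_4], [v_3,v_4]
  2-simplices (10): [v_0,v_1,v_2], [v_0,v_1,v_3], [v_0,v_1,v_4], [v_0,v_2,v_3], [v_0,v_2,v_4], [v_0,v_3,v_4], [v_1,v_2,v_3], [v_1,v_2,v_4], [v_1,v_3,v_4], [v_2,v_3,v_4]
  3-simplices (5): [v_0,v_1,v_2,v_3], [v_0,v_1,v_2,v_4], [v_0,v_1,v_3,v_4], [v_0,v_2,v_3,v_4], [v_1,v_2,v_3,v_4]

Hence C_0 ≅ Z^5, C_1 ≅ Z^10, C_2 ≅ Z^10, C_3 ≅ Z^5.

The boundary map ∂_1: C_1 → C_0 sends each edge [p,q] (with p < q) to q − p. For instance
  ∂[v_3,v_4] = [v_4] − [v_3].
The resulting 5×10 matrix has rank 4, and its Smith normal form has invariant factors (1,1,1,1).

∂_2: C_2 → C_1 acts by ∂[p,q,r] = [q,r] − [p,r] + [p,q]. For instance
  ∂[v_0,v_3,v_4] = [v_3,v_4] − [v_0,v_4] + [v_0,v_3],
  ∂[v_0,v_1,v_2] = [v_1,v_2] − [v_0,v_2] + [v_0,v_1].
The resulting 10×10 matrix has rank 6, and its Smith normal form has invariant factors (1,1,1,1,1,1).

∂_3: C_3 → C_2 sends each 3-simplex σ to the alternating sum Σ_i (−1)^i (σ with its i-th vertex removed). For instance
  ∂[v_0,v_1,v_3,v_4] = [v_1,v_3,v_4] − [v_0,v_3,v_4] + [v_0,v_1,v_4] − [v_0,v_1,v_3],
  ∂[v_0,v_1,v_2,v_4] = [v_1,v_2,v_4] − [v_0,v_2,v_4] + [v_0,v_1,v_4] − [v_0,v_1,v_2].
This gives a 10×5 integer matrix of rank 4; reducing to Smith normal form yields diagonal entries (1,1,1,1).

Computing H_k = (kernel of ∂_k) / (image of ∂_{k+1}):

  H_0: rank C_0 − rank ∂_1 = 5 − 4 = 1, and the invariant factors of ∂_1 are all 1, so H_0 ≅ Z.
  H_1: rank ker ∂_1 − rank ∂_2 = (10 − 4) − 6 = 0, and the invariant factors of ∂_2 are all 1, so H_1 ≅ 0.
  H_2: rank ker ∂_2 − rank ∂_3 = (10 − 6) − 4 = 0, and the invariant factors of ∂_3 are all 1, so H_2 ≅ 0.
  H_3: rank ker ∂_3 − rank ∂_4 = (5 − 4) − 0 = 1, and there is no ∂_4, so H_3 ≅ Z.

H_0 = Z,  H_1 = 0,  H_2 = 0,  H_3 = Z.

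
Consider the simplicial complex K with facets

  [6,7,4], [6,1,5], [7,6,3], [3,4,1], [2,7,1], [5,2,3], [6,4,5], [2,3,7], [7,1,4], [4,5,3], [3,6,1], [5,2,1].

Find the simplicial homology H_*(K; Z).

H_0 ≅ Z,  H_1 ≅ Z/2,  H_2 = 0.

Take the total order 1 < 2 < 3 < 4 < 5 < 6 < 7 on the vertex set. Then K (dimension 2) consists of the simplices:

  0-simplices (7): [1], [2], [3], [4], [5], [6], [7]
  1-simplices (18): [1,2], [1,3], [1,4], [1,5], [1,6], [1,7], [2,3], [2,5], [2,7], [3,4], [3,5], [3,6], [3,7], [4,5], [4,6], [4,7], [5,6], [6,7]
  2-simplices (12): [1,2,5], [1,2,7], [1,3,4], [1,3,6], [1,4,7], [1,5,6], [2,3,5], [2,3,7], [3,4,5], [3,6,7], [4,5,6], [4,6,7]

giving chain groups C_0 ≅ Z^7, C_1 ≅ Z^18, C_2 ≅ Z^12.

Boundary ∂_1: C_1 → C_0 is given by ∂[p,q] = [q] − [p]. For instance
  ∂[4,7] = [7] − [4].
The 7×18 boundary matrix has rank 6 and Smith normal form diag(1,1,1,1,1,1).

Boundary ∂_2: C_2 → C_1 sends each 2-simplex [p,q,r] to [q,r] − [p,r] + [p,q]. For instance
  ∂[3,6,7] = [6,7] − [3,7] + [3,6],
  ∂[2,3,5] = [3,5] − [2,5] + [2,3].
The 18×12 boundary matrix has rank 12 and Smith normal form diag(1,1,1,1,1,1,1,1,1,1,1,2).

Reading off H_k = ker ∂_k / im ∂_{k+1}:

  H_0: rank C_0 − rank ∂_1 = 7 − 6 = 1, and the invariant factors of ∂_1 are all 1, so H_0 = Z.
  H_1: rank ker ∂_1 − rank ∂_2 = (18 − 6) − 12 = 0, and ∂_2 has invariant factor 2 > 1, so H_1 = Z/2.
  H_2: rank ker ∂_2 − rank ∂_3 = (12 − 12) − 0 = 0, and there is no ∂_3, so H_2 = 0.

(K is a triangulation of the real projective plane RP^2.)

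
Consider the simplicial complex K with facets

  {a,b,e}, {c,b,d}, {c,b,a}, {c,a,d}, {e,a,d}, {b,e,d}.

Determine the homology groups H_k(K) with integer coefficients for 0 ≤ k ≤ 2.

K has 5 vertices, 9 edges, 6 triangles.
rank ∂_0 = 0, rank ∂_1 = 4 ⇒ b_0 = 5 − 0 − 4 = 1; all invariant factors of ∂_1 are 1 so no torsion. So H_0 ≅ Z.
rank ∂_1 = 4, rank ∂_2 = 5 ⇒ b_1 = 9 − 4 − 5 = 0; all invariant factors of ∂_2 are 1 so no torsion. So H_1 ≅ 0.
rank ∂_2 = 5, rank ∂_3 = 0 ⇒ b_2 = 6 − 5 − 0 = 1. So H_2 ≅ Z.

H_0 = Z,  H_1 = 0,  H_2 = Z.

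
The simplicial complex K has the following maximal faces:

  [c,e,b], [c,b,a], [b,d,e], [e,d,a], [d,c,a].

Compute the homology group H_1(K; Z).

H_1 = Z.

K has 5 vertices, 10 edges, 5 triangles.
rank ∂_1 = 4, rank ∂_2 = 5 ⇒ b_1 = 10 − 4 − 5 = 1; all invariant factors of ∂_2 are 1 so no torsion. So H_1 ≅ Z.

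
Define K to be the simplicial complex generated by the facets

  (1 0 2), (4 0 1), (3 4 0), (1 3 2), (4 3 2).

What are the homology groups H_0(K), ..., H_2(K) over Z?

K has 5 vertices, 10 edges, 5 triangles.
rank ∂_0 = 0, rank ∂_1 = 4 ⇒ b_0 = 5 − 0 − 4 = 1; all invariant factors of ∂_1 are 1 so no torsion. So H_0 = Z.
rank ∂_1 = 4, rank ∂_2 = 5 ⇒ b_1 = 10 − 4 − 5 = 1; all invariant factors of ∂_2 are 1 so no torsion. So H_1 = Z.
rank ∂_2 = 5, rank ∂_3 = 0 ⇒ b_2 = 5 − 5 − 0 = 0. So H_2 = 0.

H_0 = Z,  H_1 = Z,  H_2 = 0.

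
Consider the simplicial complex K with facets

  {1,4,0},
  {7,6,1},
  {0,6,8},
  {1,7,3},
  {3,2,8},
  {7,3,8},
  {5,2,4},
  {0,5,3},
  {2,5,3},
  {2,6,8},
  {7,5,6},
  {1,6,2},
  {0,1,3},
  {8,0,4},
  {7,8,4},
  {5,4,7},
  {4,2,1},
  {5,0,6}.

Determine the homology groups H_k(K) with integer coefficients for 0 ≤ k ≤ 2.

Order the vertices as 0 < 1 < 2 < 3 < 4 < 5 < 6 < 7 < 8. Listing each simplex with vertices in this order, K has dimension 2 with simplices:

  0-simplices (9): [0], [1], [2], [3], [4], [5], [6], [7], [8]
  1-simplices (27): (27 of them)
  2-simplices (18): [0,1,3], [0,1,4], [0,3,5], [0,4,8], [0,5,6], [0,6,8], [1,2,4], [1,2,6], [1,3,7], [1,6,7], [2,3,5], [2,3,8], [2,4,5], [2,6,8], [3,7,8], [4,5,7], [4,7,8], [5,6,7]

so the chain groups are C_0 ≅ Z^9, C_1 ≅ Z^27, C_2 ≅ Z^18.

Boundary ∂_1: C_1 → C_0 maps an edge to its endpoints' difference, ∂[p,q] = q − p. For instance
  ∂[3,5] = [5] − [3].
The 9×27 boundary matrix has rank 8 and Smith normal form diag(1,1,1,1,1,1,1,1).

Boundary ∂_2: C_2 → C_1 maps a triangle to the signed sum of its edges. For instance
  ∂[0,4,8] = [4,8] − [0,8] + [0,4],
  ∂[1,6,7] = [6,7] − [1,7] + [1,6].
The 27×18 boundary matrix has rank 17 and Smith normal form diag(1,1,1,1,1,1,1,1,1,1,1,1,1,1,1,1,1).

Computing H_k = (kernel of ∂_k) / (image of ∂_{k+1}):

  H_0: rank C_0 − rank ∂_1 = 9 − 8 = 1, and the invariant factors of ∂_1 are all 1, so H_0 ≅ Z.
  H_1: rank ker ∂_1 − rank ∂_2 = (27 − 8) − 17 = 2, and the invariant factors of ∂_2 are all 1, so H_1 ≅ Z^2.
  H_2: rank ker ∂_2 − rank ∂_3 = (18 − 17) − 0 = 1, and there is no ∂_3, so H_2 ≅ Z.

H_0 = Z,  H_1 = Z^2,  H_2 = Z.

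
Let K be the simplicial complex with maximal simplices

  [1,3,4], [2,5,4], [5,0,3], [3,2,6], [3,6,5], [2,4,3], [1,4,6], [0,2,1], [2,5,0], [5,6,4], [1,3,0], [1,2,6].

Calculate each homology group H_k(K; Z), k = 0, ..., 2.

We work with the vertex ordering 0 < 1 < 2 < 3 < 4 < 5 < 6. The simplices of K, each written with vertices in increasing order, are:

  0-simplices (7): [0], [1], [2], [3], [4], [5], [6]
  1-simplices (18): [0,1], [0,2], [0,3], [0,5], [1,2], [1,3], [1,4], [1,6], [2,3], [2,4], [2,5], [2,6], [3,4], [3,5], [3,6], [4,5], [4,6], [5,6]
  2-simplices (12): [0,1,2], [0,1,3], [0,2,5], [0,3,5], [1,2,6], [1,3,4], [1,4,6], [2,3,4], [2,3,6], [2,4,5], [3,5,6], [4,5,6]

giving chain groups C_0 ≅ Z^7, C_1 ≅ Z^18, C_2 ≅ Z^12.

The boundary map ∂_1: C_1 → C_0 is given by ∂[p,q] = [q] − [p]. For instance
  ∂[1,2] = [2] − [1].
This gives a 7×18 integer matrix of rank 6; reducing to Smith normal form yields diagonal entries (1,1,1,1,1,1).

∂_2: C_2 → C_1 acts by ∂[p,q,r] = [q,r] − [p,r] + [p,q]. For instance
  ∂[1,3,4] = [3,4] − [1,4] + [1,3],
  ∂[1,2,6] = [2,6] − [1,6] + [1,2].
This gives a 18×12 integer matrix of rank 12; reducing to Smith normal form yields diagonal entries (1,1,1,1,1,1,1,1,1,1,1,2).

From H_k ≅ ker(∂_k) / im(∂_{k+1}) we obtain:

  H_0: rank C_0 − rank ∂_1 = 7 − 6 = 1, and the invariant factors of ∂_1 are all 1, so H_0 = Z.
  H_1: rank ker ∂_1 − rank ∂_2 = (18 − 6) − 12 = 0, and ∂_2 has invariant factor 2 > 1, so H_1 = Z/2Z.
  H_2: rank ker ∂_2 − rank ∂_3 = (12 − 12) − 0 = 0, and there is no ∂_3, so H_2 = 0.

As a check, the Euler characteristic is 7 − 18 + 12 = 1, which agrees with 1 − 0 + 0 = 1.
(K is a triangulation of the real projective plane RP^2.)

H_0 = Z,  H_1 = Z/2Z,  H_2 = 0.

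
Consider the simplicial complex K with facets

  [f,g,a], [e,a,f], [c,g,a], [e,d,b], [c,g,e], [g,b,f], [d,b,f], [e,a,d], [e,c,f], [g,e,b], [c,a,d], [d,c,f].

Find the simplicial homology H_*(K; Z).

H_0 = Z,  H_1 = Z/2,  H_2 = 0.

We work with the vertex ordering a < b < c < d < e < f < g. The simplices of K, each written with vertices in increasing order, are:

  0-simplices (7): a, b, c, d, e, f, g
  1-simplices (18): ac, ad, ae, af, ag, bd, be, bf, bg, cd, ce, cf, cg, de, df, ef, eg, fg
  2-simplices (12): acd, acg, ade, aef, afg, bde, bdf, beg, bfg, cdf, cef, ceg

Hence C_0 ≅ Z^7, C_1 ≅ Z^18, C_2 ≅ Z^12.

Boundary ∂_1: C_1 → C_0 maps an edge to its endpoints' difference, ∂[p,q] = q − p.
As a 7×18 matrix over Z this has rank 6, with invariant factors (1,1,1,1,1,1).

∂_2: C_2 → C_1 sends each 2-simplex [p,q,r] to [q,r] − [p,r] + [p,q]. For instance
  ∂acd = cd − ad + ac,
  ∂cdf = df − cf + cd.
The 18×12 boundary matrix has rank 12 and Smith normal form diag(1,1,1,1,1,1,1,1,1,1,1,2).

Computing H_k = (kernel of ∂_k) / (image of ∂_{k+1}):

  H_0: rank C_0 − rank ∂_1 = 7 − 6 = 1, and the invariant factors of ∂_1 are all 1, so H_0 ≅ Z.
  H_1: rank ker ∂_1 − rank ∂_2 = (18 − 6) − 12 = 0, and ∂_2 has invariant factor 2 > 1, so H_1 ≅ Z/2.
  H_2: rank ker ∂_2 − rank ∂_3 = (12 − 12) − 0 = 0, and there is no ∂_3, so H_2 ≅ 0.

As a check, the Euler characteristic is 7 − 18 + 12 = 1, which agrees with 1 − 0 + 0 = 1.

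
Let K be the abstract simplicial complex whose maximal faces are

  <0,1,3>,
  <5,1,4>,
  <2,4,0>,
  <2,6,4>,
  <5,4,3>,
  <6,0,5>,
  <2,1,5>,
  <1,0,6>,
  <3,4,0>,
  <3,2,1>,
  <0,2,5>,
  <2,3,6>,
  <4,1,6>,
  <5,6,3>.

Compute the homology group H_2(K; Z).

K has 7 vertices, 21 edges, 14 triangles.
rank ∂_2 = 13, rank ∂_3 = 0 ⇒ b_2 = 14 − 13 − 0 = 1. So H_2 = Z.

H_2 ≅ Z.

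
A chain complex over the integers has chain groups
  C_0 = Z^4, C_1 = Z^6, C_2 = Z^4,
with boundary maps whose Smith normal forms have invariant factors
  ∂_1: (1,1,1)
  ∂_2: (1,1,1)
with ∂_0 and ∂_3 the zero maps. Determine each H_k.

H_0: b_0 = 4 − 0 − 3 = 1; torsion from ∂_1 factors > 1: none. So H_0 ≅ Z.
H_1: b_1 = 6 − 3 − 3 = 0; torsion from ∂_2 factors > 1: none. So H_1 ≅ 0.
H_2: b_2 = 4 − 3 − 0 = 1; torsion from ∂_3 factors > 1: none. So H_2 ≅ Z.

H_0 ≅ Z,  H_1 = 0,  H_2 ≅ Z.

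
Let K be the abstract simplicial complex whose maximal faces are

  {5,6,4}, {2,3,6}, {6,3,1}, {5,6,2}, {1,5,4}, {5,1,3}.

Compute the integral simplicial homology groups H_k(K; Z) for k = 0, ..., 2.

H_0 = Z,  H_1 = Z,  H_2 = 0.

Take the total order 1 < 2 < 3 < 4 < 5 < 6 on the vertex set. Then K (dimension 2) consists of the simplices:

  0-simplices (6): [1], [2], [3], [4], [5], [6]
  1-simplices (12): [1,3], [1,4], [1,5], [1,6], [2,3], [2,5], [2,6], [3,5], [3,6], [4,5], [4,6], [5,6]
  2-simplices (6): [1,3,5], [1,3,6], [1,4,5], [2,3,6], [2,5,6], [4,5,6]

Hence C_0 ≅ Z^6, C_1 ≅ Z^12, C_2 ≅ Z^6.

∂_1: C_1 → C_0 maps an edge to its endpoints' difference, ∂[p,q] = q − p. For instance
  ∂[3,6] = [6] − [3].
This gives a 6×12 integer matrix of rank 5; reducing to Smith normal form yields diagonal entries (1,1,1,1,1).

Boundary ∂_2: C_2 → C_1 acts by ∂[p,q,r] = [q,r] − [p,r] + [p,q]. For instance
  ∂[1,3,6] = [3,6] − [1,6] + [1,3],
  ∂[1,4,5] = [4,5] − [1,5] + [1,4].
The 12×6 boundary matrix has rank 6 and Smith normal form diag(1,1,1,1,1,1).

Computing H_k = (kernel of ∂_k) / (image of ∂_{k+1}):

  H_0: rank C_0 − rank ∂_1 = 6 − 5 = 1, and the invariant factors of ∂_1 are all 1, so H_0 = Z.
  H_1: rank ker ∂_1 − rank ∂_2 = (12 − 5) − 6 = 1, and the invariant factors of ∂_2 are all 1, so H_1 = Z.
  H_2: rank ker ∂_2 − rank ∂_3 = (6 − 6) − 0 = 0, and there is no ∂_3, so H_2 = 0.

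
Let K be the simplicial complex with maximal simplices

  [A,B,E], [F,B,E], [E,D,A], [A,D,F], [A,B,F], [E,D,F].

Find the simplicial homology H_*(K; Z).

Fix the vertex order A < B < D < E < F and write every simplex with vertices in increasing order. Then dim K = 2 and the simplices of K are:

  0-simplices (5): A, B, D, E, F
  1-simplices (9): AB, AD, AE, AF, BE, BF, DE, DF, EF
  2-simplices (6): ABE, ABF, ADE, ADF, BEF, DEF

Hence C_0 ≅ Z^5, C_1 ≅ Z^9, C_2 ≅ Z^6.

Boundary ∂_1: C_1 → C_0 is given by ∂[p,q] = [q] − [p]. For instance
  ∂DF = F − D.
The 5×9 boundary matrix has rank 4 and Smith normal form diag(1,1,1,1).

Boundary ∂_2: C_2 → C_1 maps a triangle to the signed sum of its edges. For instance
  ∂ABE = BE − AE + AB,
  ∂ABF = BF − AF + AB.
This gives a 9×6 integer matrix of rank 5; reducing to Smith normal form yields diagonal entries (1,1,1,1,1).

Computing H_k = (kernel of ∂_k) / (image of ∂_{k+1}):

  H_0: rank C_0 − rank ∂_1 = 5 − 4 = 1, and the invariant factors of ∂_1 are all 1, so H_0 ≅ Z.
  H_1: rank ker ∂_1 − rank ∂_2 = (9 − 4) − 5 = 0, and the invariant factors of ∂_2 are all 1, so H_1 ≅ 0.
  H_2: rank ker ∂_2 − rank ∂_3 = (6 − 5) − 0 = 1, and there is no ∂_3, so H_2 ≅ Z.

(K is a triangulation of the 2-sphere S^2.)

H_0 ≅ Z,  H_1 = 0,  H_2 ≅ Z.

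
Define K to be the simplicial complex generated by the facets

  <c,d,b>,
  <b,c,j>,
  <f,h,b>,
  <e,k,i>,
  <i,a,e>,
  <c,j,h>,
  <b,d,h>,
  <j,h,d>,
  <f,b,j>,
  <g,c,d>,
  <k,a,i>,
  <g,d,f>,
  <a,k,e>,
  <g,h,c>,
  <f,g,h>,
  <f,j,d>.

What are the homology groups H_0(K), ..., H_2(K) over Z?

K has 11 vertices, 24 edges, 16 triangles.
rank ∂_0 = 0, rank ∂_1 = 9 ⇒ b_0 = 11 − 0 − 9 = 2; all invariant factors of ∂_1 are 1 so no torsion. So H_0 = Z^2.
rank ∂_1 = 9, rank ∂_2 = 15 ⇒ b_1 = 24 − 9 − 15 = 0; ∂_2 has invariant factor(s) [2] giving torsion. So H_1 = Z/2.
rank ∂_2 = 15, rank ∂_3 = 0 ⇒ b_2 = 16 − 15 − 0 = 1. So H_2 = Z.

H_0 = Z^2,  H_1 = Z/2,  H_2 = Z.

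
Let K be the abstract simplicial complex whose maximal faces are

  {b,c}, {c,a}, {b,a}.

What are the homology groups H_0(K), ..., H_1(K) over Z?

Take the total order a < b < c on the vertex set. Then K (dimension 1) consists of the simplices:

  0-simplices (3): a, b, c
  1-simplices (3): ab, ac, bc

Hence C_0 ≅ Z^3, C_1 ≅ Z^3.

The boundary map ∂_1: C_1 → C_0 is given by ∂[p,q] = [q] − [p].
This gives a 3×3 integer matrix of rank 2; reducing to Smith normal form yields diagonal entries (1,1).

Now H_k = ker ∂_k / im ∂_{k+1}, so:

  H_0: rank C_0 − rank ∂_1 = 3 − 2 = 1, and the invariant factors of ∂_1 are all 1, so H_0 = Z.
  H_1: rank ker ∂_1 − rank ∂_2 = (3 − 2) − 0 = 1, and there is no ∂_2, so H_1 = Z.

As a check, the Euler characteristic is 3 − 3 = 0, which agrees with 1 − 1 = 0.

H_0 ≅ Z,  H_1 ≅ Z.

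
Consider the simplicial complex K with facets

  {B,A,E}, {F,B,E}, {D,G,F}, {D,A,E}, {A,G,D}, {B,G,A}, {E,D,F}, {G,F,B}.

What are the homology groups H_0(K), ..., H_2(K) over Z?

H_0 ≅ Z,  H_1 = 0,  H_2 ≅ Z.

K has 6 vertices, 12 edges, 8 triangles.
rank ∂_0 = 0, rank ∂_1 = 5 ⇒ b_0 = 6 − 0 − 5 = 1; all invariant factors of ∂_1 are 1 so no torsion. So H_0 ≅ Z.
rank ∂_1 = 5, rank ∂_2 = 7 ⇒ b_1 = 12 − 5 − 7 = 0; all invariant factors of ∂_2 are 1 so no torsion. So H_1 ≅ 0.
rank ∂_2 = 7, rank ∂_3 = 0 ⇒ b_2 = 8 − 7 − 0 = 1. So H_2 ≅ Z.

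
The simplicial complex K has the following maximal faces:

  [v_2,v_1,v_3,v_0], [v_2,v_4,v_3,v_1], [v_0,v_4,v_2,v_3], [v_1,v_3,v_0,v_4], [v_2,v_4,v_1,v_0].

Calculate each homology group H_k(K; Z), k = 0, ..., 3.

Fix the vertex order v_0 < v_1 < v_2 < v_3 < v_4 and write every simplex with vertices in increasing order. Then dim K = 3 and the simplices of K are:

  0-simplices (5): [v_0], [v_1], [v_2], [v_3], [v_4]
  1-simplices (10): [v_0,v_1], [v_0,v_2], [v_0,v_3], [v_0,v_4], [v_1,v_2], [v_1,v_3], [v_1,v_4], [v_2,v_3], [v_2,v_4], [v_3,v_4]
  2-simplices (10): [v_0,v_1,v_2], [v_0,v_1,v_3], [v_0,v_1,v_4], [v_0,v_2,v_3], [v_0,v_2,v_4], [v_0,v_3,v_4], [v_1,v_2,v_3], [v_1,v_2,v_4], [v_1,v_3,v_4], [v_2,v_3,v_4]
  3-simplices (5): [v_0,v_1,v_2,v_3], [v_0,v_1,v_2,v_4], [v_0,v_1,v_3,v_4], [v_0,v_2,v_3,v_4], [v_1,v_2,v_3,v_4]

Hence C_0 ≅ Z^5, C_1 ≅ Z^10, C_2 ≅ Z^10, C_3 ≅ Z^5.

∂_1: C_1 → C_0 sends each edge [p,q] (with p < q) to q − p. For instance
  ∂[v_0,v_3] = [v_3] − [v_0].
The resulting 5×10 matrix has rank 4, and its Smith normal form has invariant factors (1,1,1,1).

The boundary map ∂_2: C_2 → C_1 acts by ∂[p,q,r] = [q,r] − [p,r] + [p,q]. For instance
  ∂[v_0,v_2,v_4] = [v_2,v_4] − [v_0,v_4] + [v_0,v_2],
  ∂[v_1,v_3,v_4] = [v_3,v_4] − [v_1,v_4] + [v_1,v_3].
The resulting 10×10 matrix has rank 6, and its Smith normal form has invariant factors (1,1,1,1,1,1).

The boundary map ∂_3: C_3 → C_2 sends each 3-simplex σ to the alternating sum Σ_i (−1)^i (σ with its i-th vertex removed). For instance
  ∂[v_0,v_2,v_3,v_4] = [v_2,v_3,v_4] − [v_0,v_3,v_4] + [v_0,v_2,v_4] − [v_0,v_2,v_3],
  ∂[v_0,v_1,v_2,v_3] = [v_1,v_2,v_3] − [v_0,v_2,v_3] + [v_0,v_1,v_3] − [v_0,v_1,v_2].
This gives a 10×5 integer matrix of rank 4; reducing to Smith normal form yields diagonal entries (1,1,1,1).

From H_k ≅ ker(∂_k) / im(∂_{k+1}) we obtain:

  H_0: rank C_0 − rank ∂_1 = 5 − 4 = 1, and the invariant factors of ∂_1 are all 1, so H_0 = Z.
  H_1: rank ker ∂_1 − rank ∂_2 = (10 − 4) − 6 = 0, and the invariant factors of ∂_2 are all 1, so H_1 = 0.
  H_2: rank ker ∂_2 − rank ∂_3 = (10 − 6) − 4 = 0, and the invariant factors of ∂_3 are all 1, so H_2 = 0.
  H_3: rank ker ∂_3 − rank ∂_4 = (5 − 4) − 0 = 1, and there is no ∂_4, so H_3 = Z.

H_0 = Z,  H_1 = 0,  H_2 = 0,  H_3 = Z.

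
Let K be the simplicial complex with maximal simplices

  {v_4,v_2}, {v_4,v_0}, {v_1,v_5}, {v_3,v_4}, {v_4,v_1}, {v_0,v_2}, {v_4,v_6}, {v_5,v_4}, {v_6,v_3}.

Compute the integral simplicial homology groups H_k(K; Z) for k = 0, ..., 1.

H_0 = Z,  H_1 = Z^3.

Take the total order v_0 < v_1 < v_2 < v_3 < v_4 < v_5 < v_6 on the vertex set. Then K (dimension 1) consists of the simplices:

  0-simplices (7): [v_0], [v_1], [v_2], [v_3], [v_4], [v_5], [v_6]
  1-simplices (9): [v_0,v_2], [v_0,v_4], [v_1,v_4], [v_1,v_5], [v_2,v_4], [v_3,v_4], [v_3,v_6], [v_4,v_5], [v_4,v_6]

Hence C_0 ≅ Z^7, C_1 ≅ Z^9.

Boundary ∂_1: C_1 → C_0 maps an edge to its endpoints' difference, ∂[p,q] = q − p. For instance
  ∂[v_0,v_4] = [v_4] − [v_0].
This gives a 7×9 integer matrix of rank 6; reducing to Smith normal form yields diagonal entries (1,1,1,1,1,1).

Computing H_k = (kernel of ∂_k) / (image of ∂_{k+1}):

  H_0: rank C_0 − rank ∂_1 = 7 − 6 = 1, and the invariant factors of ∂_1 are all 1, so H_0 = Z.
  H_1: rank ker ∂_1 − rank ∂_2 = (9 − 6) − 0 = 3, and there is no ∂_2, so H_1 = Z^3.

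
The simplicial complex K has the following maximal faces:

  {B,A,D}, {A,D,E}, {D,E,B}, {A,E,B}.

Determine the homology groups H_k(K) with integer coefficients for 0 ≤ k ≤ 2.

Take the total order A < B < D < E on the vertex set. Then K (dimension 2) consists of the simplices:

  0-simplices (4): A, B, D, E
  1-simplices (6): AB, AD, AE, BD, BE, DE
  2-simplices (4): ABD, ABE, ADE, BDE

Hence C_0 ≅ Z^4, C_1 ≅ Z^6, C_2 ≅ Z^4.

The boundary map ∂_1: C_1 → C_0 maps an edge to its endpoints' difference, ∂[p,q] = q − p.
As a 4×6 matrix over Z this has rank 3, with invariant factors (1,1,1).

∂_2: C_2 → C_1 maps a triangle to the signed sum of its edges. For instance
  ∂ADE = DE − AE + AD,
  ∂ABE = BE − AE + AB.
As a 6×4 matrix over Z this has rank 3, with invariant factors (1,1,1).

Now H_k = ker ∂_k / im ∂_{k+1}, so:

  H_0: rank C_0 − rank ∂_1 = 4 − 3 = 1, and the invariant factors of ∂_1 are all 1, so H_0 ≅ Z.
  H_1: rank ker ∂_1 − rank ∂_2 = (6 − 3) − 3 = 0, and the invariant factors of ∂_2 are all 1, so H_1 ≅ 0.
  H_2: rank ker ∂_2 − rank ∂_3 = (4 − 3) − 0 = 1, and there is no ∂_3, so H_2 ≅ Z.

As a check, the Euler characteristic is 4 − 6 + 4 = 2, which agrees with 1 − 0 + 1 = 2.

H_0 ≅ Z,  H_1 = 0,  H_2 ≅ Z.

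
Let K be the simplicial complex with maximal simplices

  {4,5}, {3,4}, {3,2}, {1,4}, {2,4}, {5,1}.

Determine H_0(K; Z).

H_0 = Z.

Order the vertices as 1 < 2 < 3 < 4 < 5. Listing each simplex with vertices in this order, K has dimension 1 with simplices:

  0-simplices (5): [1], [2], [3], [4], [5]
  1-simplices (6): [1,4], [1,5], [2,3], [2,4], [3,4], [4,5]

Hence C_0 ≅ Z^5, C_1 ≅ Z^6.

The boundary map ∂_1: C_1 → C_0 maps an edge to its endpoints' difference, ∂[p,q] = q − p.
The 5×6 boundary matrix has rank 4 and Smith normal form diag(1,1,1,1).

From H_k ≅ ker(∂_k) / im(∂_{k+1}) we obtain:

  H_0: rank C_0 − rank ∂_1 = 5 − 4 = 1, and the invariant factors of ∂_1 are all 1, so H_0 ≅ Z.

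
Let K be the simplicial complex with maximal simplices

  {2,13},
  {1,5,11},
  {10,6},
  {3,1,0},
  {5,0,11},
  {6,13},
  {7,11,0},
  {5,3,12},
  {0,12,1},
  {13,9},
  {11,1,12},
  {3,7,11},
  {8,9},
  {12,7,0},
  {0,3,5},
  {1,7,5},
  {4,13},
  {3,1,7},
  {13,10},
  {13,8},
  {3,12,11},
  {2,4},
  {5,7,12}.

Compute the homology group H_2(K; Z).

H_2 ≅ Z.

Take the total order 0 < 1 < 2 < 3 < 4 < 5 < 6 < 7 < 8 < 9 < 10 < 11 < 12 < 13 on the vertex set. Then K (dimension 2) consists of the simplices:

  0-simplices (14): [0], [1], [2], [3], [4], [5], [6], [7], [8], [9], [10], [11], [12], [13]
  1-simplices (30): (30 of them)
  2-simplices (14): [0,1,3], [0,1,12], [0,3,5], [0,5,11], [0,7,11], [0,7,12], [1,3,7], [1,5,7], [1,5,11], [1,11,12], [3,5,12], [3,7,11], [3,11,12], [5,7,12]

giving chain groups C_0 ≅ Z^14, C_1 ≅ Z^30, C_2 ≅ Z^14.

∂_1: C_1 → C_0 maps an edge to its endpoints' difference, ∂[p,q] = q − p.
As a 14×30 matrix over Z this has rank 12, with invariant factors (1,1,1,1,1,1,1,1,1,1,1,1).

Boundary ∂_2: C_2 → C_1 acts by ∂[p,q,r] = [q,r] − [p,r] + [p,q]. For instance
  ∂[1,3,7] = [3,7] − [1,7] + [1,3],
  ∂[0,3,5] = [3,5] − [0,5] + [0,3].
As a 30×14 matrix over Z this has rank 13, with invariant factors (1,1,1,1,1,1,1,1,1,1,1,1,1).

Reading off H_k = ker ∂_k / im ∂_{k+1}:

  H_2: rank ker ∂_2 − rank ∂_3 = (14 − 13) − 0 = 1, and there is no ∂_3, so H_2 = Z.

(K is a triangulation of the disjoint union of a wedge of 3 circles and the torus T^2.)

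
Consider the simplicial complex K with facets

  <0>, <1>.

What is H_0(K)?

H_0 = Z^2.

Order the vertices as 0 < 1. Listing each simplex with vertices in this order, K has dimension 0 with simplices:

  0-simplices (2): [0], [1]

Hence C_0 ≅ Z^2.

Now H_k = ker ∂_k / im ∂_{k+1}, so:

  H_0: rank C_0 − rank ∂_1 = 2 − 0 = 2, and there is no ∂_1, so H_0 = Z^2.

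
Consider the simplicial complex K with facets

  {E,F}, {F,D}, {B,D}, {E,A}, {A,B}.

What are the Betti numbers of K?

b_0 = 1, b_1 = 1.

Order the vertices as A < B < D < E < F. Listing each simplex with vertices in this order, K has dimension 1 with simplices:

  0-simplices (5): A, B, D, E, F
  1-simplices (5): AB, AE, BD, DF, EF

Hence C_0 ≅ Z^5, C_1 ≅ Z^5.

∂_1: C_1 → C_0 is given by ∂[p,q] = [q] − [p]. For instance
  ∂BD = D − B.
As a 5×5 matrix over Z this has rank 4, with invariant factors (1,1,1,1).

Reading off H_k = ker ∂_k / im ∂_{k+1}:

  H_0: rank C_0 − rank ∂_1 = 5 − 4 = 1, and the invariant factors of ∂_1 are all 1, so H_0 ≅ Z.
  H_1: rank ker ∂_1 − rank ∂_2 = (5 − 4) − 0 = 1, and there is no ∂_2, so H_1 ≅ Z.

As a check, the Euler characteristic is 5 − 5 = 0, which agrees with 1 − 1 = 0.

Hence the Betti numbers are b_0 = 1, b_1 = 1.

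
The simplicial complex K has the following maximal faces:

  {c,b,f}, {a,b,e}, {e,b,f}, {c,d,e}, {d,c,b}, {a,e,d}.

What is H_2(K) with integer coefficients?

H_2 = 0.

K has 6 vertices, 12 edges, 6 triangles.
rank ∂_2 = 6, rank ∂_3 = 0 ⇒ b_2 = 6 − 6 − 0 = 0. So H_2 = 0.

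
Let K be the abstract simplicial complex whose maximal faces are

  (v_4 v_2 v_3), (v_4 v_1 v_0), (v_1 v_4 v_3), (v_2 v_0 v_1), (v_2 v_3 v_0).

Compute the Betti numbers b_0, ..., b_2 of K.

b_0 = 1, b_1 = 1, b_2 = 0.

Fix the vertex order v_0 < v_1 < v_2 < v_3 < v_4 and write every simplex with vertices in increasing order. Then dim K = 2 and the simplices of K are:

  0-simplices (5): [v_0], [v_1], [v_2], [v_3], [v_4]
  1-simplices (10): [v_0,v_1], [v_0,v_2], [v_0,v_3], [v_0,v_4], [v_1,v_2], [v_1,v_3], [v_1,v_4], [v_2,v_3], [v_2,v_4], [v_3,v_4]
  2-simplices (5): [v_0,v_1,v_2], [v_0,v_1,v_4], [v_0,v_2,v_3], [v_1,v_3,v_4], [v_2,v_3,v_4]

giving chain groups C_0 ≅ Z^5, C_1 ≅ Z^10, C_2 ≅ Z^5.

The boundary map ∂_1: C_1 → C_0 sends each edge [p,q] (with p < q) to q − p.
This gives a 5×10 integer matrix of rank 4; reducing to Smith normal form yields diagonal entries (1,1,1,1).

Boundary ∂_2: C_2 → C_1 sends each 2-simplex [p,q,r] to [q,r] − [p,r] + [p,q]. For instance
  ∂[v_2,v_3,v_4] = [v_3,v_4] − [v_2,v_4] + [v_2,v_3],
  ∂[v_0,v_2,v_3] = [v_2,v_3] − [v_0,v_3] + [v_0,v_2].
This gives a 10×5 integer matrix of rank 5; reducing to Smith normal form yields diagonal entries (1,1,1,1,1).

From H_k ≅ ker(∂_k) / im(∂_{k+1}) we obtain:

  H_0: rank C_0 − rank ∂_1 = 5 − 4 = 1, and the invariant factors of ∂_1 are all 1, so H_0 = Z.
  H_1: rank ker ∂_1 − rank ∂_2 = (10 − 4) − 5 = 1, and the invariant factors of ∂_2 are all 1, so H_1 = Z.
  H_2: rank ker ∂_2 − rank ∂_3 = (5 − 5) − 0 = 0, and there is no ∂_3, so H_2 = 0.

Hence the Betti numbers are b_0 = 1, b_1 = 1, b_2 = 0.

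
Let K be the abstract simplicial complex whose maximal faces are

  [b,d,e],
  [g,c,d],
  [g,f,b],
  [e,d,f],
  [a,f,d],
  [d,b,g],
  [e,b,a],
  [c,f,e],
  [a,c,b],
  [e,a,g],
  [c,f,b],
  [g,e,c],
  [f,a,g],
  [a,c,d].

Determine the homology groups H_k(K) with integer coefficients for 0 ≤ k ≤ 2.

H_0 = Z,  H_1 = Z^2,  H_2 = Z.

We work with the vertex ordering a < b < c < d < e < f < g. The simplices of K, each written with vertices in increasing order, are:

  0-simplices (7): a, b, c, d, e, f, g
  1-simplices (21): ab, ac, ad, ae, af, ag, bc, bd, be, bf, bg, cd, ce, cf, cg, de, df, dg, ef, eg, fg
  2-simplices (14): abc, abe, acd, adf, aeg, afg, bcf, bde, bdg, bfg, cdg, cef, ceg, def

Hence C_0 ≅ Z^7, C_1 ≅ Z^21, C_2 ≅ Z^14.

The boundary map ∂_1: C_1 → C_0 maps an edge to its endpoints' difference, ∂[p,q] = q − p.
As a 7×21 matrix over Z this has rank 6, with invariant factors (1,1,1,1,1,1).

∂_2: C_2 → C_1 maps a triangle to the signed sum of its edges. For instance
  ∂cef = ef − cf + ce,
  ∂aeg = eg − ag + ae.
The resulting 21×14 matrix has rank 13, and its Smith normal form has invariant factors (1,1,1,1,1,1,1,1,1,1,1,1,1).

Now H_k = ker ∂_k / im ∂_{k+1}, so:

  H_0: rank C_0 − rank ∂_1 = 7 − 6 = 1, and the invariant factors of ∂_1 are all 1, so H_0 = Z.
  H_1: rank ker ∂_1 − rank ∂_2 = (21 − 6) − 13 = 2, and the invariant factors of ∂_2 are all 1, so H_1 = Z^2.
  H_2: rank ker ∂_2 − rank ∂_3 = (14 − 13) − 0 = 1, and there is no ∂_3, so H_2 = Z.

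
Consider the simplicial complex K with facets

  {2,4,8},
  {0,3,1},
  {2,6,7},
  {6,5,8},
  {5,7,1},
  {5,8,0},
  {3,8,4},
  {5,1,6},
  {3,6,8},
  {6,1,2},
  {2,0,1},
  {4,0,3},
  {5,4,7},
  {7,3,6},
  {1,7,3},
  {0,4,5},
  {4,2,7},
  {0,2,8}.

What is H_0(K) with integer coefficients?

H_0 = Z.

Take the total order 0 < 1 < 2 < 3 < 4 < 5 < 6 < 7 < 8 on the vertex set. Then K (dimension 2) consists of the simplices:

  0-simplices (9): [0], [1], [2], [3], [4], [5], [6], [7], [8]
  1-simplices (27): (27 of them)
  2-simplices (18): [0,1,2], [0,1,3], [0,2,8], [0,3,4], [0,4,5], [0,5,8], [1,2,6], [1,3,7], [1,5,6], [1,5,7], [2,4,7], [2,4,8], [2,6,7], [3,4,8], [3,6,7], [3,6,8], [4,5,7], [5,6,8]

so the chain groups are C_0 ≅ Z^9, C_1 ≅ Z^27, C_2 ≅ Z^18.

∂_1: C_1 → C_0 sends each edge [p,q] (with p < q) to q − p. For instance
  ∂[4,5] = [5] − [4].
This gives a 9×27 integer matrix of rank 8; reducing to Smith normal form yields diagonal entries (1,1,1,1,1,1,1,1).

∂_2: C_2 → C_1 acts by ∂[p,q,r] = [q,r] − [p,r] + [p,q]. For instance
  ∂[4,5,7] = [5,7] − [4,7] + [4,5],
  ∂[3,6,7] = [6,7] − [3,7] + [3,6].
This gives a 27×18 integer matrix of rank 18; reducing to Smith normal form yields diagonal entries (1,1,1,1,1,1,1,1,1,1,1,1,1,1,1,1,1,2).

Computing H_k = (kernel of ∂_k) / (image of ∂_{k+1}):

  H_0: rank C_0 − rank ∂_1 = 9 − 8 = 1, and the invariant factors of ∂_1 are all 1, so H_0 = Z.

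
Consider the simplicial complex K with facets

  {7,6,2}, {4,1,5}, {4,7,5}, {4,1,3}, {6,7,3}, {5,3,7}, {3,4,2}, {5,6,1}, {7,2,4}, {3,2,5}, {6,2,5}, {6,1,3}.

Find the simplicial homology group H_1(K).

H_1 ≅ Z/2.

K has 7 vertices, 18 edges, 12 triangles.
rank ∂_1 = 6, rank ∂_2 = 12 ⇒ b_1 = 18 − 6 − 12 = 0; ∂_2 has invariant factor(s) [2] giving torsion. So H_1 ≅ Z/2.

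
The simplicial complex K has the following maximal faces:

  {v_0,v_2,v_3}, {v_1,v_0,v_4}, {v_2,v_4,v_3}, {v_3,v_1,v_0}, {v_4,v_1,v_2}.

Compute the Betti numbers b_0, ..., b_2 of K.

Take the total order v_0 < v_1 < v_2 < v_3 < v_4 on the vertex set. Then K (dimension 2) consists of the simplices:

  0-simplices (5): [v_0], [v_1], [v_2], [v_3], [v_4]
  1-simplices (10): [v_0,v_1], [v_0,v_2], [v_0,v_3], [v_0,v_4], [v_1,v_2], [v_1,v_3], [v_1,v_4], [v_2,v_3], [v_2,v_4], [v_3,v_4]
  2-simplices (5): [v_0,v_1,v_3], [v_0,v_1,v_4], [v_0,v_2,v_3], [v_1,v_2,v_4], [v_2,v_3,v_4]

so the chain groups are C_0 ≅ Z^5, C_1 ≅ Z^10, C_2 ≅ Z^5.

Boundary ∂_1: C_1 → C_0 sends each edge [p,q] (with p < q) to q − p.
The 5×10 boundary matrix has rank 4 and Smith normal form diag(1,1,1,1).

∂_2: C_2 → C_1 sends each 2-simplex [p,q,r] to [q,r] − [p,r] + [p,q]. For instance
  ∂[v_1,v_2,v_4] = [v_2,v_4] − [v_1,v_4] + [v_1,v_2],
  ∂[v_0,v_1,v_3] = [v_1,v_3] − [v_0,v_3] + [v_0,v_1].
This gives a 10×5 integer matrix of rank 5; reducing to Smith normal form yields diagonal entries (1,1,1,1,1).

Reading off H_k = ker ∂_k / im ∂_{k+1}:

  H_0: rank C_0 − rank ∂_1 = 5 − 4 = 1, and the invariant factors of ∂_1 are all 1, so H_0 ≅ Z.
  H_1: rank ker ∂_1 − rank ∂_2 = (10 − 4) − 5 = 1, and the invariant factors of ∂_2 are all 1, so H_1 ≅ Z.
  H_2: rank ker ∂_2 − rank ∂_3 = (5 − 5) − 0 = 0, and there is no ∂_3, so H_2 ≅ 0.

As a check, the Euler characteristic is 5 − 10 + 5 = 0, which agrees with 1 − 1 + 0 = 0.
(K is a triangulation of the Möbius band.)

Hence the Betti numbers are b_0 = 1, b_1 = 1, b_2 = 0.

b_0 = 1, b_1 = 1, b_2 = 0.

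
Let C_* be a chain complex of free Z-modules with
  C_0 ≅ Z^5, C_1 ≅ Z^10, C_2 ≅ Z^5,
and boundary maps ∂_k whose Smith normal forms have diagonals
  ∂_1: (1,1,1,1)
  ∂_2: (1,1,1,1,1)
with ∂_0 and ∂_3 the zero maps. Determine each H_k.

H_0 ≅ Z,  H_1 ≅ Z,  H_2 = 0.

H_0: b_0 = 5 − 0 − 4 = 1; torsion from ∂_1 factors > 1: none. So H_0 ≅ Z.
H_1: b_1 = 10 − 4 − 5 = 1; torsion from ∂_2 factors > 1: none. So H_1 ≅ Z.
H_2: b_2 = 5 − 5 − 0 = 0; torsion from ∂_3 factors > 1: none. So H_2 ≅ 0.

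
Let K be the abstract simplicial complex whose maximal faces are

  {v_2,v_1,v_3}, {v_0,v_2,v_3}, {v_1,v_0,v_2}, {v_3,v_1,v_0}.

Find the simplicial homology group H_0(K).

H_0 = Z.

We work with the vertex ordering v_0 < v_1 < v_2 < v_3. The simplices of K, each written with vertices in increasing order, are:

  0-simplices (4): [v_0], [v_1], [v_2], [v_3]
  1-simplices (6): [v_0,v_1], [v_0,v_2], [v_0,v_3], [v_1,v_2], [v_1,v_3], [v_2,v_3]
  2-simplices (4): [v_0,v_1,v_2], [v_0,v_1,v_3], [v_0,v_2,v_3], [v_1,v_2,v_3]

Hence C_0 ≅ Z^4, C_1 ≅ Z^6, C_2 ≅ Z^4.

∂_1: C_1 → C_0 sends each edge [p,q] (with p < q) to q − p. For instance
  ∂[v_0,v_1] = [v_1] − [v_0].
This gives a 4×6 integer matrix of rank 3; reducing to Smith normal form yields diagonal entries (1,1,1).

∂_2: C_2 → C_1 maps a triangle to the signed sum of its edges. For instance
  ∂[v_0,v_2,v_3] = [v_2,v_3] − [v_0,v_3] + [v_0,v_2],
  ∂[v_0,v_1,v_2] = [v_1,v_2] − [v_0,v_2] + [v_0,v_1].
The 6×4 boundary matrix has rank 3 and Smith normal form diag(1,1,1).

Computing H_k = (kernel of ∂_k) / (image of ∂_{k+1}):

  H_0: rank C_0 − rank ∂_1 = 4 − 3 = 1, and the invariant factors of ∂_1 are all 1, so H_0 ≅ Z.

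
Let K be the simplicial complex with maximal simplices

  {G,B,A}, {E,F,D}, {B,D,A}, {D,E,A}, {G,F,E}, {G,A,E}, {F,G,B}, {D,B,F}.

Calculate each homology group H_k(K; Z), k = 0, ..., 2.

Take the total order A < B < D < E < F < G on the vertex set. Then K (dimension 2) consists of the simplices:

  0-simplices (6): A, B, D, E, F, G
  1-simplices (12): AB, AD, AE, AG, BD, BF, BG, DE, DF, EF, EG, FG
  2-simplices (8): ABD, ABG, ADE, AEG, BDF, BFG, DEF, EFG

giving chain groups C_0 ≅ Z^6, C_1 ≅ Z^12, C_2 ≅ Z^8.

The boundary map ∂_1: C_1 → C_0 maps an edge to its endpoints' difference, ∂[p,q] = q − p. For instance
  ∂DF = F − D.
This gives a 6×12 integer matrix of rank 5; reducing to Smith normal form yields diagonal entries (1,1,1,1,1).

The boundary map ∂_2: C_2 → C_1 sends each 2-simplex [p,q,r] to [q,r] − [p,r] + [p,q]. For instance
  ∂ABD = BD − AD + AB,
  ∂BFG = FG − BG + BF.
This gives a 12×8 integer matrix of rank 7; reducing to Smith normal form yields diagonal entries (1,1,1,1,1,1,1).

Computing H_k = (kernel of ∂_k) / (image of ∂_{k+1}):

  H_0: rank C_0 − rank ∂_1 = 6 − 5 = 1, and the invariant factors of ∂_1 are all 1, so H_0 ≅ Z.
  H_1: rank ker ∂_1 − rank ∂_2 = (12 − 5) − 7 = 0, and the invariant factors of ∂_2 are all 1, so H_1 ≅ 0.
  H_2: rank ker ∂_2 − rank ∂_3 = (8 − 7) − 0 = 1, and there is no ∂_3, so H_2 ≅ Z.

As a check, the Euler characteristic is 6 − 12 + 8 = 2, which agrees with 1 − 0 + 1 = 2.

H_0 ≅ Z,  H_1 = 0,  H_2 ≅ Z.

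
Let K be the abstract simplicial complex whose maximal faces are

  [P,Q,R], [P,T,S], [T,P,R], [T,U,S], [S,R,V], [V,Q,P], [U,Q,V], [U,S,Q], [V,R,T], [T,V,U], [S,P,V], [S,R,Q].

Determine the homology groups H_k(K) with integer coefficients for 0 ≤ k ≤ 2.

K has 7 vertices, 18 edges, 12 triangles.
rank ∂_0 = 0, rank ∂_1 = 6 ⇒ b_0 = 7 − 0 − 6 = 1; all invariant factors of ∂_1 are 1 so no torsion. So H_0 ≅ Z.
rank ∂_1 = 6, rank ∂_2 = 12 ⇒ b_1 = 18 − 6 − 12 = 0; ∂_2 has invariant factor(s) [2] giving torsion. So H_1 ≅ Z_2.
rank ∂_2 = 12, rank ∂_3 = 0 ⇒ b_2 = 12 − 12 − 0 = 0. So H_2 ≅ 0.

H_0 = Z,  H_1 = Z_2,  H_2 = 0.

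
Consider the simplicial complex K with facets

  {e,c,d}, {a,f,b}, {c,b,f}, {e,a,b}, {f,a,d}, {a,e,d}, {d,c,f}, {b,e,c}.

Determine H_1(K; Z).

Take the total order a < b < c < d < e < f on the vertex set. Then K (dimension 2) consists of the simplices:

  0-simplices (6): a, b, c, d, e, f
  1-simplices (12): ab, ad, ae, af, bc, be, bf, cd, ce, cf, de, df
  2-simplices (8): abe, abf, ade, adf, bce, bcf, cde, cdf

so the chain groups are C_0 ≅ Z^6, C_1 ≅ Z^12, C_2 ≅ Z^8.

The boundary map ∂_1: C_1 → C_0 sends each edge [p,q] (with p < q) to q − p.
The 6×12 boundary matrix has rank 5 and Smith normal form diag(1,1,1,1,1).

Boundary ∂_2: C_2 → C_1 acts by ∂[p,q,r] = [q,r] − [p,r] + [p,q]. For instance
  ∂ade = de − ae + ad,
  ∂bcf = cf − bf + bc.
The 12×8 boundary matrix has rank 7 and Smith normal form diag(1,1,1,1,1,1,1).

Reading off H_k = ker ∂_k / im ∂_{k+1}:

  H_1: rank ker ∂_1 − rank ∂_2 = (12 − 5) − 7 = 0, and the invariant factors of ∂_2 are all 1, so H_1 ≅ 0.

(K is a triangulation of the 2-sphere S^2.)

H_1 ≅ 0.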